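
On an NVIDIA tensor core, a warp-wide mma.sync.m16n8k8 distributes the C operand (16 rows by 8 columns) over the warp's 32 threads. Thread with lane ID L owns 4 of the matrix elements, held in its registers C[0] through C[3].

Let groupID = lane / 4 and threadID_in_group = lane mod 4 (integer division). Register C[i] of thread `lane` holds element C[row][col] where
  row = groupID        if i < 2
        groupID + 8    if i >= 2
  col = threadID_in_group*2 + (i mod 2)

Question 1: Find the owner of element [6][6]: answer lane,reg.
r=6⇒gr=6,Rb=0  c=6⇒th=3,odd=0
L=6*4+3=27  i=0*2+0=0

27,0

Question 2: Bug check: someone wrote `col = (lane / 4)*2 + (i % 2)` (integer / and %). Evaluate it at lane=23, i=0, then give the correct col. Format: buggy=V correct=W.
buggy=10 correct=6

`(lane / 4)*2 + (i % 2)`[23,0]=>10
lane 23: grp=5 (23/4), tig=3 (23%4)
i=0: r=5+0=5, c=3*2+0=6
col: 10 vs 6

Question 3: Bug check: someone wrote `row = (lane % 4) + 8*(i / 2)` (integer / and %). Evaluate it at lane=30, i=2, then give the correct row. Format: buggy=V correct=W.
buggy=10 correct=15

`(lane % 4) + 8*(i / 2)`[30,2]->10
L=30->gid=30>>2=7, tid=30&3=2
[2]->row 7+8=15  col 2·2+0=4
row: 10 vs 15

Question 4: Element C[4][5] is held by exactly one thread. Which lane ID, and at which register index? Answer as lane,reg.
18,1

r:4=>grp=4,rB=0  c:5=>tig=2,lo=1
L=4*4+2=18  i=0*2+1=1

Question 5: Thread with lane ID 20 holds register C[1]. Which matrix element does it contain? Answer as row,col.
L=20->gid=20>>2=5, tid=20&3=0
[1]->row 5+0=5  col 0·2+1=1

5,1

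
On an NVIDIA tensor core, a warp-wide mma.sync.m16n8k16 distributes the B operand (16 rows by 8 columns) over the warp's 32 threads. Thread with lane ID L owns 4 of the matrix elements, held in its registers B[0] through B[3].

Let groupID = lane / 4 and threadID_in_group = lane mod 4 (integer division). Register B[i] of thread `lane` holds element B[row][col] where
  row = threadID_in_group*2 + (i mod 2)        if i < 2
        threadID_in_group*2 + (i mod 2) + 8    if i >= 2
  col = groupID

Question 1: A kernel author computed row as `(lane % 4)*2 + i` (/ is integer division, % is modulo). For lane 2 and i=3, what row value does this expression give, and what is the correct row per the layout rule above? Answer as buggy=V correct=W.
`(lane % 4)*2 + i`[2,3]=>7
2: grp=0,tig=2
[3] (2*2+1+8,0) = (13,0)
row: 7 vs 13

buggy=7 correct=13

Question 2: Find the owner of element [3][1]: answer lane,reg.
5,1

c=1→G=1  r=3→rhi=0,T=1,p=1
L=1*4+1=5  i=0*2+1=1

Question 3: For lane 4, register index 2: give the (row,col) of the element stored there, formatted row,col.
4: gr=1,th=0
[2] (0*2+0+8,1) = (8,1)

8,1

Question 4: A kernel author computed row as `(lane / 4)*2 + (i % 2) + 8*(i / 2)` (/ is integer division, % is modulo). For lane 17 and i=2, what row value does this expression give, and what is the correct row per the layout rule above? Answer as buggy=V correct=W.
`(lane / 4)*2 + (i % 2) + 8*(i / 2)`[17,2]→16
17: G=4,T=1
[2] (1*2+0+8,4) = (10,4)
row: 16 vs 10

buggy=16 correct=10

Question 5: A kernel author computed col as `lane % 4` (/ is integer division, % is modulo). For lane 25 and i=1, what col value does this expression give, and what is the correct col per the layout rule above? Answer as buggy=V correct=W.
`lane % 4`[25,1]→1
L=25→G=25>>2=6, T=25&3=1
[1]→row 1·2+1+0=3  col G=6
col: 1 vs 6

buggy=1 correct=6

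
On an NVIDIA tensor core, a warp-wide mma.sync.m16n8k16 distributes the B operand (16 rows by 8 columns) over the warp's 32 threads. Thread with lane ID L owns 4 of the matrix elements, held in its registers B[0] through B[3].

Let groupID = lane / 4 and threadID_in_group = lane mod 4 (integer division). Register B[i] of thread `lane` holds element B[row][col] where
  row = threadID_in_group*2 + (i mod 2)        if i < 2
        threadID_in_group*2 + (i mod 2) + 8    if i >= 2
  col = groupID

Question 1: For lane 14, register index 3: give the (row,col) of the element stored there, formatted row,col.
L=14->g=14>>2=3, t=14&3=2
[3]->row 2·2+1+8=13  col g=3

13,3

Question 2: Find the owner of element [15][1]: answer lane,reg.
c=1⇒gr=1  r=15⇒Rb=1,th=3,odd=1
L=1*4+3=7  i=1*2+1=3

7,3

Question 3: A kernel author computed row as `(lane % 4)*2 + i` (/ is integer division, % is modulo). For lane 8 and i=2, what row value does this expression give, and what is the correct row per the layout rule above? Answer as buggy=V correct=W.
buggy=2 correct=8

`(lane % 4)*2 + i`[8,2]⇒2
L=8⇒gr=8>>2=2, th=8&3=0
[2]⇒row 0·2+0+8=8  col gr=2
row: 2 vs 8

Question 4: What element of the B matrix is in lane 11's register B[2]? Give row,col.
lane 11: G=2 (11/4), T=3 (11%4)
i=2: r=3*2+0+8=14, c=G=2

14,2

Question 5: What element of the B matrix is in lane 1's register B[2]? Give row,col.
10,0

lane 1: G=0 (1/4), T=1 (1%4)
i=2: r=1*2+0+8=10, c=G=0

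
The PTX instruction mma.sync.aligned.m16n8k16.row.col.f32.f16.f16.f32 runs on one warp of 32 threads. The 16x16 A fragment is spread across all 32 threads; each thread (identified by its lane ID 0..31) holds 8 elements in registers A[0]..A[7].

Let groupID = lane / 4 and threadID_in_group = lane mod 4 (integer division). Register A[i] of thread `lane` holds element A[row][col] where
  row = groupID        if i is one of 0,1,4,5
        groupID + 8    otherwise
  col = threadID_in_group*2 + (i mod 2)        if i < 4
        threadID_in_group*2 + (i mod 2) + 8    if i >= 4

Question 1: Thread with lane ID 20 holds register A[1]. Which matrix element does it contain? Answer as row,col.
5,1

L=20⇒gr=20>>2=5, th=20&3=0
[1]⇒row 5+0=5  col 0·2+1+0=1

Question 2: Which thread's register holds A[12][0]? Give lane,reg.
r: 12->gid=4,r8=1  c: 0->c8=0,tid=0,i&1=0
L=4*4+0=16  i=0*4+1*2+0=2

16,2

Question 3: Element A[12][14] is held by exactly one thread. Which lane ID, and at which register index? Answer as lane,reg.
r=12→G=4,rhi=1  c=14→chi=1,T=3,p=0
L=4*4+3=19  i=1*4+1*2+0=6

19,6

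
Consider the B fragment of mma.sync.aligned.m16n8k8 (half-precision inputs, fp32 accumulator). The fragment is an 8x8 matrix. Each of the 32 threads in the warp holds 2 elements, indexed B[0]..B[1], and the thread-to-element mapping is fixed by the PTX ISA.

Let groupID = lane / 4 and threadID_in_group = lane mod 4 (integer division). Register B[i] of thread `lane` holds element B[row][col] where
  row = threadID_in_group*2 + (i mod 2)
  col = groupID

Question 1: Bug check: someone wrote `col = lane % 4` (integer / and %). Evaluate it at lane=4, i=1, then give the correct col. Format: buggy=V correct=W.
buggy=0 correct=1

`lane % 4`[4,1]->0
L=4->g=4>>2=1, t=4&3=0
[1]->row 0·2+1=1  col g=1
col: 0 vs 1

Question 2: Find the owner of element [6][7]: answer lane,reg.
c=7⇒gr=7  r=6⇒th=3,odd=0
L=7*4+3=31  i=0=0

31,0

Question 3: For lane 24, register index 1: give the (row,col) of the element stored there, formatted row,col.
24: grp=6,tig=0
[1] (0*2+1,6) = (1,6)

1,6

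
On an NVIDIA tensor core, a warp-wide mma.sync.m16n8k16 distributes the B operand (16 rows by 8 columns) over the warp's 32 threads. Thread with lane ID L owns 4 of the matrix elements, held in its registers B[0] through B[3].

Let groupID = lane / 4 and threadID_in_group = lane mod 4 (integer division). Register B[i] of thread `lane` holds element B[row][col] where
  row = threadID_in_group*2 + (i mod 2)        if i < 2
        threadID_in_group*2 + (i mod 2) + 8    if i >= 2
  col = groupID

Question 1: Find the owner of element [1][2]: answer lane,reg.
8,1

c=2→G=2  r=1→rhi=0,T=0,p=1
L=2*4+0=8  i=0*2+1=1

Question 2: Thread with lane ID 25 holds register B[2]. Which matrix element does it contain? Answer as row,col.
lane 25: g=6 (25/4), t=1 (25%4)
i=2: r=1*2+0+8=10, c=g=6

10,6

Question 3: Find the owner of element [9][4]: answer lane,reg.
c=4→G=4  r=9→rhi=1,T=0,p=1
L=4*4+0=16  i=1*2+1=3

16,3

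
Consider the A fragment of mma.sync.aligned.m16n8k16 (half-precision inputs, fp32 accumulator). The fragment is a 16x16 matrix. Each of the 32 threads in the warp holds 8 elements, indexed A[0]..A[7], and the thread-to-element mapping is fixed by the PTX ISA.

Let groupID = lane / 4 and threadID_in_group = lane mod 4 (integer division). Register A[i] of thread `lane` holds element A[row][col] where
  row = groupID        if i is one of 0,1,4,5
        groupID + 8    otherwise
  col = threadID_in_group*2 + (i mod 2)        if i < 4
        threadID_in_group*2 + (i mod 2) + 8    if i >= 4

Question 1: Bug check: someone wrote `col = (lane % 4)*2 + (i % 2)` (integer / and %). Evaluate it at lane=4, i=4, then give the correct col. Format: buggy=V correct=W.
`(lane % 4)*2 + (i % 2)`[4,4]->0
4: gid=1,tid=0
[4] (1+0,0*2+0+8) = (1,8)
col: 0 vs 8

buggy=0 correct=8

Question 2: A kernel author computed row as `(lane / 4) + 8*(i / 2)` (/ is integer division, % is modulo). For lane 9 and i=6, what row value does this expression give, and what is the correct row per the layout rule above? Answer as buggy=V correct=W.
buggy=26 correct=10

`(lane / 4) + 8*(i / 2)`[9,6]=>26
lane 9=>9/4=2, 9 mod 4=1
i=6  r:2+8=>10  c:2·1+0+8=>10
row: 26 vs 10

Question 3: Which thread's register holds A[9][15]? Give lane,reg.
r=9⇒gr=1,Rb=1  c=15⇒Cb=1,th=3,odd=1
L=1*4+3=7  i=1*4+1*2+1=7

7,7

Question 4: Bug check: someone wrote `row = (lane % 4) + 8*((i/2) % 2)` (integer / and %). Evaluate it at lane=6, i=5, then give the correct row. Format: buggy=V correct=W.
buggy=2 correct=1

`(lane % 4) + 8*((i/2) % 2)`[6,5]=>2
lane 6: grp=1 (6/4), tig=2 (6%4)
i=5: r=1+0=1, c=2*2+1+8=13
row: 2 vs 1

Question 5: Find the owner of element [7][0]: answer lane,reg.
28,0

r:7=>grp=7,rB=0  c:0=>cB=0,tig=0,lo=0
L=7*4+0=28  i=0*4+0*2+0=0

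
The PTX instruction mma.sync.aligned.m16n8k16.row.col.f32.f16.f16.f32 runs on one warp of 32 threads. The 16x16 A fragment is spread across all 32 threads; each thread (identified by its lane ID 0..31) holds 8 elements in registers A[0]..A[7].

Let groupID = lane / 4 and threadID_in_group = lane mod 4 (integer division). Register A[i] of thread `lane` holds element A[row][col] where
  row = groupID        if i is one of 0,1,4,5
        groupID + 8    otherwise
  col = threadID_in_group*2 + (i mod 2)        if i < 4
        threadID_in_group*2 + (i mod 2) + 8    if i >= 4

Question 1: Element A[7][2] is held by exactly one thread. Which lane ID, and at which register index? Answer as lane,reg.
r=7⇒gr=7,Rb=0  c=2⇒Cb=0,th=1,odd=0
L=7*4+1=29  i=0*4+0*2+0=0

29,0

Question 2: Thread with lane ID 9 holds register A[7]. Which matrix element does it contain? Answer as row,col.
L=9->gid=9>>2=2, tid=9&3=1
[7]->row 2+8=10  col 1·2+1+8=11

10,11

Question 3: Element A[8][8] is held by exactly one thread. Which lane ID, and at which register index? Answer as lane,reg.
r=8⇒gr=0,Rb=1  c=8⇒Cb=1,th=0,odd=0
L=0*4+0=0  i=1*4+1*2+0=6

0,6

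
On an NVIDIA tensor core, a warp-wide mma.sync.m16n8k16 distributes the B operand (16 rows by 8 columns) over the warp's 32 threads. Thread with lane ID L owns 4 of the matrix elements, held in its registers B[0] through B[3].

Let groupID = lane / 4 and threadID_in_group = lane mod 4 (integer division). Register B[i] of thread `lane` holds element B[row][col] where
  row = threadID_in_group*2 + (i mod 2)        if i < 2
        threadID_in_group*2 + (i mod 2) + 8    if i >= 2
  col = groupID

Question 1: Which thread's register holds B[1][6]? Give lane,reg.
c: 6->gid=6  r: 1->r8=0,tid=0,i&1=1
L=6*4+0=24  i=0*2+1=1

24,1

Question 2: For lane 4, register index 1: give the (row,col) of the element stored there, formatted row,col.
1,1

lane 4→4/4=1, 4 mod 4=0
i=1  r:2·0+1+0→1  c:1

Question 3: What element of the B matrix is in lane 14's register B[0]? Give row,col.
4,3

lane 14: g=3 (14/4), t=2 (14%4)
i=0: r=2*2+0+0=4, c=g=3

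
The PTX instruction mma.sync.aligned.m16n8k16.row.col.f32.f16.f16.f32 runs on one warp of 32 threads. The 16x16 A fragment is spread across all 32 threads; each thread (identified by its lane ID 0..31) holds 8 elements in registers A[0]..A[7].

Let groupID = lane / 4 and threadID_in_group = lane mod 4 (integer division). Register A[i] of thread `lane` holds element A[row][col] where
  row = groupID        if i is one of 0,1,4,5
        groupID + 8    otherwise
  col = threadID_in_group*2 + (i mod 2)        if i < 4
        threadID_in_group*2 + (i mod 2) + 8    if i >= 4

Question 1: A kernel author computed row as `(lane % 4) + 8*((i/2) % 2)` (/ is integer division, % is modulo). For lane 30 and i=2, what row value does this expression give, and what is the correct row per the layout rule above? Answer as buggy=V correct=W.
buggy=10 correct=15

`(lane % 4) + 8*((i/2) % 2)`[30,2]⇒10
lane 30: gr=7 (30/4), th=2 (30%4)
i=2: r=7+8=15, c=2*2+0+0=4
row: 10 vs 15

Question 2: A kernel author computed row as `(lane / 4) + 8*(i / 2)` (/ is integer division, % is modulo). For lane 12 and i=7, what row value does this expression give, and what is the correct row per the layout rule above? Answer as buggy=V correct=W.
buggy=27 correct=11

`(lane / 4) + 8*(i / 2)`[12,7]⇒27
12: gr=3,th=0
[7] (3+8,0*2+1+8) = (11,9)
row: 27 vs 11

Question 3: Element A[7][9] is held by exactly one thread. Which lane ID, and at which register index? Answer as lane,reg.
28,5

r: 7->gid=7,r8=0  c: 9->c8=1,tid=0,i&1=1
L=7*4+0=28  i=1*4+0*2+1=5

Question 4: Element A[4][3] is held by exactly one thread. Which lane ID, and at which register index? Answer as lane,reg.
17,1

r: 4->gid=4,r8=0  c: 3->c8=0,tid=1,i&1=1
L=4*4+1=17  i=0*4+0*2+1=1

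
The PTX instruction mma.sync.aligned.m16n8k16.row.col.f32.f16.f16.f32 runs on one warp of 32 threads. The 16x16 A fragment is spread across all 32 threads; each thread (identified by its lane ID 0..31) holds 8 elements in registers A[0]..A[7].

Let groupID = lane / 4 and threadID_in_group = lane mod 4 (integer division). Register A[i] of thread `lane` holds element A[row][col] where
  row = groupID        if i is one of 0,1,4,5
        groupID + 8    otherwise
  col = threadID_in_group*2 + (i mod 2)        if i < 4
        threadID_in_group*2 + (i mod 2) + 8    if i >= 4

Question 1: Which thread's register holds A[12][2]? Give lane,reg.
r=12⇒gr=4,Rb=1  c=2⇒Cb=0,th=1,odd=0
L=4*4+1=17  i=0*4+1*2+0=2

17,2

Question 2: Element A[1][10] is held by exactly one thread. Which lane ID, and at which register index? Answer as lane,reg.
r=1->g=1,rb=0  c=10->cb=1,t=1,b0=0
L=1*4+1=5  i=1*4+0*2+0=4

5,4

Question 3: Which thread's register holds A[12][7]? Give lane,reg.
19,3

r:12=>grp=4,rB=1  c:7=>cB=0,tig=3,lo=1
L=4*4+3=19  i=0*4+1*2+1=3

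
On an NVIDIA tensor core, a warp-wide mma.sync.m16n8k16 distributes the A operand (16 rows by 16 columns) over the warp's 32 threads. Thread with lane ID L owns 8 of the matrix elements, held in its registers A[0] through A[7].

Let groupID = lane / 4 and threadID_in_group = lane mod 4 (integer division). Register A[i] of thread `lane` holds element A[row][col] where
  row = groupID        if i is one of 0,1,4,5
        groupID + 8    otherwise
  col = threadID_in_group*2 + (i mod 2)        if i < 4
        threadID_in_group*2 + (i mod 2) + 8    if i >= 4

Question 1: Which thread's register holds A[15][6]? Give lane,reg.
r=15⇒gr=7,Rb=1  c=6⇒Cb=0,th=3,odd=0
L=7*4+3=31  i=0*4+1*2+0=2

31,2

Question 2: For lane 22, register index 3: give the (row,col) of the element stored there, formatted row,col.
13,5

L=22->g=22>>2=5, t=22&3=2
[3]->row 5+8=13  col 2·2+1+0=5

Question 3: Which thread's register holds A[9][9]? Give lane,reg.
4,7

r:9=>grp=1,rB=1  c:9=>cB=1,tig=0,lo=1
L=1*4+0=4  i=1*4+1*2+1=7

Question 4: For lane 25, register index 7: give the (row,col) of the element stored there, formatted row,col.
14,11

L=25->gid=25>>2=6, tid=25&3=1
[7]->row 6+8=14  col 1·2+1+8=11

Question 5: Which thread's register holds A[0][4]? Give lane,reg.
2,0

r: 0->gid=0,r8=0  c: 4->c8=0,tid=2,i&1=0
L=0*4+2=2  i=0*4+0*2+0=0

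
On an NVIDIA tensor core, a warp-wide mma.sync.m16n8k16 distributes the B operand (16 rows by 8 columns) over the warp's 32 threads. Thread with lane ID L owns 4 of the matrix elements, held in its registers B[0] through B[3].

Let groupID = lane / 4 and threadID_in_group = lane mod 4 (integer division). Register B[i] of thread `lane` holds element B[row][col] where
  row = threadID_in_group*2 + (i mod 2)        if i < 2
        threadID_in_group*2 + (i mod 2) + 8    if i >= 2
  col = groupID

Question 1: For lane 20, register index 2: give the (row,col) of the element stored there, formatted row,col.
lane 20: grp=5 (20/4), tig=0 (20%4)
i=2: r=0*2+0+8=8, c=grp=5

8,5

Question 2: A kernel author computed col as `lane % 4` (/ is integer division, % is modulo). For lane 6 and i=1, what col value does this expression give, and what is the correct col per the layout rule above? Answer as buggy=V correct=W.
`lane % 4`[6,1]->2
lane 6: gid=1 (6/4), tid=2 (6%4)
i=1: r=2*2+1+0=5, c=gid=1
col: 2 vs 1

buggy=2 correct=1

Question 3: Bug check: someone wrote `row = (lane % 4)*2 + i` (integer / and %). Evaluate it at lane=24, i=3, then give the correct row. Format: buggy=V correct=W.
buggy=3 correct=9

`(lane % 4)*2 + i`[24,3]->3
L=24->gid=24>>2=6, tid=24&3=0
[3]->row 0·2+1+8=9  col gid=6
row: 3 vs 9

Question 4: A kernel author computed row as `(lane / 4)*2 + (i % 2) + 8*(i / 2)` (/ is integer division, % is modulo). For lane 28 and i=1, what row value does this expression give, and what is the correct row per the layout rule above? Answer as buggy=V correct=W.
buggy=15 correct=1

`(lane / 4)*2 + (i % 2) + 8*(i / 2)`[28,1]→15
lane 28→28/4=7, 28 mod 4=0
i=1  r:2·0+1+0→1  c:7
row: 15 vs 1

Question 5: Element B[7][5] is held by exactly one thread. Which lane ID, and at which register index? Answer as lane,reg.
c=5->g=5  r=7->rb=0,t=3,b0=1
L=5*4+3=23  i=0*2+1=1

23,1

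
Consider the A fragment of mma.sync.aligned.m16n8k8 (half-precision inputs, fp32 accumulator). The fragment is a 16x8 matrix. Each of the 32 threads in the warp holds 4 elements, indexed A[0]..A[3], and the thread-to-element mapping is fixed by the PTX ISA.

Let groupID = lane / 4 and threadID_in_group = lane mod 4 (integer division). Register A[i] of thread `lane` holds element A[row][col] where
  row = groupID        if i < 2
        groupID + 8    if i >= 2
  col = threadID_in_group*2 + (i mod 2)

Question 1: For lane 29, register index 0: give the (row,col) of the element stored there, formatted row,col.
lane 29->29/4=7, 29 mod 4=1
i=0  r:7+0->7  c:2·1+0->2

7,2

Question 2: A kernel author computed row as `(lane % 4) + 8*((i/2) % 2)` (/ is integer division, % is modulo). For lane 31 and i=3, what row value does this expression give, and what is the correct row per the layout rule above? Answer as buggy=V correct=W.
`(lane % 4) + 8*((i/2) % 2)`[31,3]->11
lane 31->31/4=7, 31 mod 4=3
i=3  r:7+8->15  c:2·3+1->7
row: 11 vs 15

buggy=11 correct=15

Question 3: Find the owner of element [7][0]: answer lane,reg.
28,0

r=7→G=7,rhi=0  c=0→T=0,p=0
L=7*4+0=28  i=0*2+0=0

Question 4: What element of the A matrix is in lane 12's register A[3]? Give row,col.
L=12⇒gr=12>>2=3, th=12&3=0
[3]⇒row 3+8=11  col 0·2+1=1

11,1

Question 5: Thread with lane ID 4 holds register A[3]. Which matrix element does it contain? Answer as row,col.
L=4=>grp=4>>2=1, tig=4&3=0
[3]=>row 1+8=9  col 0·2+1=1

9,1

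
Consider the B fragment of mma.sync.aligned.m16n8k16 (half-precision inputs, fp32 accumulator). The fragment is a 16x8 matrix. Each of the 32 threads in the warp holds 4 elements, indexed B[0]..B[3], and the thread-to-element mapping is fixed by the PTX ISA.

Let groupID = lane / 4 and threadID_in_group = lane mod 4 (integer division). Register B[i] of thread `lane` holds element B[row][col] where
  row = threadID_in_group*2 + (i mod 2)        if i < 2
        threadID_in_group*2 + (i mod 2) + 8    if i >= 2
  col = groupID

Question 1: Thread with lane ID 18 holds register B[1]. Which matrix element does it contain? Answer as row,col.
5,4

lane 18: g=4 (18/4), t=2 (18%4)
i=1: r=2*2+1+0=5, c=g=4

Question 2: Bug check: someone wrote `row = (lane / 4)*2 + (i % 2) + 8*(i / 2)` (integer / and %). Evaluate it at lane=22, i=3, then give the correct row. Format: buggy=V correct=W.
`(lane / 4)*2 + (i % 2) + 8*(i / 2)`[22,3]->19
lane 22->22/4=5, 22 mod 4=2
i=3  r:2·2+1+8->13  c:5
row: 19 vs 13

buggy=19 correct=13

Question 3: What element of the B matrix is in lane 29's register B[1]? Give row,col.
lane 29→29/4=7, 29 mod 4=1
i=1  r:2·1+1+0→3  c:7

3,7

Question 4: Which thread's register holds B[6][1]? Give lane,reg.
c: 1->gid=1  r: 6->r8=0,tid=3,i&1=0
L=1*4+3=7  i=0*2+0=0

7,0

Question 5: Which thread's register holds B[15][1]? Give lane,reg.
7,3

c: 1->gid=1  r: 15->r8=1,tid=3,i&1=1
L=1*4+3=7  i=1*2+1=3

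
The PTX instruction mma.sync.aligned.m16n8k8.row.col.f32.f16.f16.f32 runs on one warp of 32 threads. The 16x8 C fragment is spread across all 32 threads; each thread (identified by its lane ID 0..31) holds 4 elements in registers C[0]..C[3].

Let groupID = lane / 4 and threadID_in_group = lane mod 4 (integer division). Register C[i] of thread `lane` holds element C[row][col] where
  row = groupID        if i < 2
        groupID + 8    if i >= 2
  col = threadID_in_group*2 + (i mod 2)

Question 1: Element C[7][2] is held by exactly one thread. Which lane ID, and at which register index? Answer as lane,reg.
r: 7->gid=7,r8=0  c: 2->tid=1,i&1=0
L=7*4+1=29  i=0*2+0=0

29,0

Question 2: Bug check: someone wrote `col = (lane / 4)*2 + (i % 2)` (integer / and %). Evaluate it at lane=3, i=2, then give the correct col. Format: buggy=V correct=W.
`(lane / 4)*2 + (i % 2)`[3,2]→0
L=3→G=3>>2=0, T=3&3=3
[2]→row 0+8=8  col 3·2+0=6
col: 0 vs 6

buggy=0 correct=6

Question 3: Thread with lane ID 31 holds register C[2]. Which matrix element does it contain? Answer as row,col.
15,6

lane 31->31/4=7, 31 mod 4=3
i=2  r:7+8->15  c:2·3+0->6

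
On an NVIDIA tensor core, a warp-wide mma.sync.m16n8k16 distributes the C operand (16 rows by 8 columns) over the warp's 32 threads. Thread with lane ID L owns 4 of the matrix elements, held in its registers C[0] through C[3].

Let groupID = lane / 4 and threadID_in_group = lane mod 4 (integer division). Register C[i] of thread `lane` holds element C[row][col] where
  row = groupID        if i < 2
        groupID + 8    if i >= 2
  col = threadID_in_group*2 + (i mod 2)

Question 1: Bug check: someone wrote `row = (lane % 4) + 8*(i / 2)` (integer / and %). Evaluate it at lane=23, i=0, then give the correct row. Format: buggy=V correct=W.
buggy=3 correct=5

`(lane % 4) + 8*(i / 2)`[23,0]->3
lane 23: gid=5 (23/4), tid=3 (23%4)
i=0: r=5+0=5, c=3*2+0=6
row: 3 vs 5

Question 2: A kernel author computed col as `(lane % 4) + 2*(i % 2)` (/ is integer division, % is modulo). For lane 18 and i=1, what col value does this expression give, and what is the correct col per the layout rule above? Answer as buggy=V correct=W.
buggy=4 correct=5

`(lane % 4) + 2*(i % 2)`[18,1]→4
18: G=4,T=2
[1] (4+0,2*2+1) = (4,5)
col: 4 vs 5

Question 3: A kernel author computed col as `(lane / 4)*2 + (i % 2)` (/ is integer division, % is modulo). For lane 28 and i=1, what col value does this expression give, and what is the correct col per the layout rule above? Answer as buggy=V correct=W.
`(lane / 4)*2 + (i % 2)`[28,1]=>15
lane 28=>28/4=7, 28 mod 4=0
i=1  r:7+0=>7  c:2·0+1=>1
col: 15 vs 1

buggy=15 correct=1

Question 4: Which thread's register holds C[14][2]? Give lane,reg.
25,2

r:14=>grp=6,rB=1  c:2=>tig=1,lo=0
L=6*4+1=25  i=1*2+0=2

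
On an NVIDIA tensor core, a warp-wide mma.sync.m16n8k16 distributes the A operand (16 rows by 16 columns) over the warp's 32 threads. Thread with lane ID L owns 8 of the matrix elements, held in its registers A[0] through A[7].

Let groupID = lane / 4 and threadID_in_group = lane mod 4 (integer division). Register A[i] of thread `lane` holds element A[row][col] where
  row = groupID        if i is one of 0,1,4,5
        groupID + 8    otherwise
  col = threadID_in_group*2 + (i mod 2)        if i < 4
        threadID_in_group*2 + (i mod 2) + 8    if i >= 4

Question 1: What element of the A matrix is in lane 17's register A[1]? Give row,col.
17: gr=4,th=1
[1] (4+0,1*2+1+0) = (4,3)

4,3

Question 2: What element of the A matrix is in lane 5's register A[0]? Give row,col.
L=5⇒gr=5>>2=1, th=5&3=1
[0]⇒row 1+0=1  col 1·2+0+0=2

1,2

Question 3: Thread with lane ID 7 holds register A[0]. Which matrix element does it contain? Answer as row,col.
L=7->g=7>>2=1, t=7&3=3
[0]->row 1+0=1  col 3·2+0+0=6

1,6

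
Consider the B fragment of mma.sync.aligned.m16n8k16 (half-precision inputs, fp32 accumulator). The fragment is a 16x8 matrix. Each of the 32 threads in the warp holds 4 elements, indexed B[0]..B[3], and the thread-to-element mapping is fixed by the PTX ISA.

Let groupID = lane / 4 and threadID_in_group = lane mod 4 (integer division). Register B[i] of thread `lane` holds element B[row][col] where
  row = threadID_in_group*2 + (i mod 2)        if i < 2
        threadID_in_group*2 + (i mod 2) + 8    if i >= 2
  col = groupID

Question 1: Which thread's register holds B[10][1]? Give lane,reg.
5,2

c=1⇒gr=1  r=10⇒Rb=1,th=1,odd=0
L=1*4+1=5  i=1*2+0=2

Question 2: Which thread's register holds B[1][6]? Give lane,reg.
24,1

c=6⇒gr=6  r=1⇒Rb=0,th=0,odd=1
L=6*4+0=24  i=0*2+1=1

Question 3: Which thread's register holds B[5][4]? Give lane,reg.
c: 4->gid=4  r: 5->r8=0,tid=2,i&1=1
L=4*4+2=18  i=0*2+1=1

18,1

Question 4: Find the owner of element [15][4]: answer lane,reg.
c=4⇒gr=4  r=15⇒Rb=1,th=3,odd=1
L=4*4+3=19  i=1*2+1=3

19,3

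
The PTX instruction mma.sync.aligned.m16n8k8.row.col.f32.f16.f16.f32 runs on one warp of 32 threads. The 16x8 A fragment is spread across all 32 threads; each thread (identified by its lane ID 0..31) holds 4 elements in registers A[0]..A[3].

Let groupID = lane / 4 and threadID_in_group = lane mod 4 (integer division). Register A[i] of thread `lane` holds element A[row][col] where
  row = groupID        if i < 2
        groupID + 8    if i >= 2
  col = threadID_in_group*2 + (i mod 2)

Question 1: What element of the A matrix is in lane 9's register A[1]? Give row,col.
2,3

L=9→G=9>>2=2, T=9&3=1
[1]→row 2+0=2  col 1·2+1=3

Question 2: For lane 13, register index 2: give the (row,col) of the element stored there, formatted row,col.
L=13⇒gr=13>>2=3, th=13&3=1
[2]⇒row 3+8=11  col 1·2+0=2

11,2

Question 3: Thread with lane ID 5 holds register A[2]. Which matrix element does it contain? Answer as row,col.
9,2

L=5->gid=5>>2=1, tid=5&3=1
[2]->row 1+8=9  col 1·2+0=2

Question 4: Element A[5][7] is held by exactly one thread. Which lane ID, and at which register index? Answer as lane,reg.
23,1

r=5⇒gr=5,Rb=0  c=7⇒th=3,odd=1
L=5*4+3=23  i=0*2+1=1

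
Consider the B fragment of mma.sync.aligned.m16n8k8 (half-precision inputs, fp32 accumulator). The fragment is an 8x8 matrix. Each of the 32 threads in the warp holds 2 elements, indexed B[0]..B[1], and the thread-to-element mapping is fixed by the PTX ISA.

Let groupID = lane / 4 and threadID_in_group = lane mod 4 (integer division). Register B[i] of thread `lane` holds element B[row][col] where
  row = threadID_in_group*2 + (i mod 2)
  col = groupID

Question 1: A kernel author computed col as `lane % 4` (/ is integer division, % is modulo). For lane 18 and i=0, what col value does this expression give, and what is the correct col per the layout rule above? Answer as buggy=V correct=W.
buggy=2 correct=4

`lane % 4`[18,0]=>2
18: grp=4,tig=2
[0] (2*2+0,4) = (4,4)
col: 2 vs 4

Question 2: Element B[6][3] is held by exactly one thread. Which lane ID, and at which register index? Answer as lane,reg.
15,0

c=3->g=3  r=6->t=3,b0=0
L=3*4+3=15  i=0=0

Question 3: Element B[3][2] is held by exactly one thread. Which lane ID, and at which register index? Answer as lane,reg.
9,1

c=2⇒gr=2  r=3⇒th=1,odd=1
L=2*4+1=9  i=1=1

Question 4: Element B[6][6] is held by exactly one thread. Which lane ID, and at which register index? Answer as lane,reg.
27,0

c=6→G=6  r=6→T=3,p=0
L=6*4+3=27  i=0=0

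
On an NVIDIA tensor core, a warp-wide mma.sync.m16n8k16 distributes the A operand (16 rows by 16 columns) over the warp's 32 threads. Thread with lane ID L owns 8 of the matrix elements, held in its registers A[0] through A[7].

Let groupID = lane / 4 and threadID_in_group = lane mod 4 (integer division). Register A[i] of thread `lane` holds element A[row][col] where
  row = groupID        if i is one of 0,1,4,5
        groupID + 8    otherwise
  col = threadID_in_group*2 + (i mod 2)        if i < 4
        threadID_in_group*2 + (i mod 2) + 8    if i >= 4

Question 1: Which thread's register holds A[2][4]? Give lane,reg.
r: 2->gid=2,r8=0  c: 4->c8=0,tid=2,i&1=0
L=2*4+2=10  i=0*4+0*2+0=0

10,0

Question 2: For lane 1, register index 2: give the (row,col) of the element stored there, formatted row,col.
lane 1: gid=0 (1/4), tid=1 (1%4)
i=2: r=0+8=8, c=1*2+0+0=2

8,2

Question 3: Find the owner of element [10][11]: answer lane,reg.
r=10->g=2,rb=1  c=11->cb=1,t=1,b0=1
L=2*4+1=9  i=1*4+1*2+1=7

9,7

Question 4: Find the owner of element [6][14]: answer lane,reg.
27,4

r=6->g=6,rb=0  c=14->cb=1,t=3,b0=0
L=6*4+3=27  i=1*4+0*2+0=4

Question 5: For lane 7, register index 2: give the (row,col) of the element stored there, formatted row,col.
lane 7: grp=1 (7/4), tig=3 (7%4)
i=2: r=1+8=9, c=3*2+0+0=6

9,6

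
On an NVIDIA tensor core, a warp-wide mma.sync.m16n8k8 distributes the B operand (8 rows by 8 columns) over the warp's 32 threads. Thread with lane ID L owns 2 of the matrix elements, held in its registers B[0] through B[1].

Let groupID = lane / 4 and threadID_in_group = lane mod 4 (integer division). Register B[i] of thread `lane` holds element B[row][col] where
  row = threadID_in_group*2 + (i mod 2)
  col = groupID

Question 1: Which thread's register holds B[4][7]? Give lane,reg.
30,0

c=7->g=7  r=4->t=2,b0=0
L=7*4+2=30  i=0=0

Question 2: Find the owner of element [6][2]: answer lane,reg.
c: 2->gid=2  r: 6->tid=3,i&1=0
L=2*4+3=11  i=0=0

11,0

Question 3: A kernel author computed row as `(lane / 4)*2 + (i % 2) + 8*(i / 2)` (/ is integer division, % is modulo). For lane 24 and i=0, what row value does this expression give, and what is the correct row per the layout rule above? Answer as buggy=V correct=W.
buggy=12 correct=0

`(lane / 4)*2 + (i % 2) + 8*(i / 2)`[24,0]=>12
L=24=>grp=24>>2=6, tig=24&3=0
[0]=>row 0·2+0=0  col grp=6
row: 12 vs 0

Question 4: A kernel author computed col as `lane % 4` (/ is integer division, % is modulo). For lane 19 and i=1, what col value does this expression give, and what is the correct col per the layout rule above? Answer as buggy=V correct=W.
buggy=3 correct=4

`lane % 4`[19,1]→3
19: G=4,T=3
[1] (3*2+1,4) = (7,4)
col: 3 vs 4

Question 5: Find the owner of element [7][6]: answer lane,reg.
27,1

c=6→G=6  r=7→T=3,p=1
L=6*4+3=27  i=1=1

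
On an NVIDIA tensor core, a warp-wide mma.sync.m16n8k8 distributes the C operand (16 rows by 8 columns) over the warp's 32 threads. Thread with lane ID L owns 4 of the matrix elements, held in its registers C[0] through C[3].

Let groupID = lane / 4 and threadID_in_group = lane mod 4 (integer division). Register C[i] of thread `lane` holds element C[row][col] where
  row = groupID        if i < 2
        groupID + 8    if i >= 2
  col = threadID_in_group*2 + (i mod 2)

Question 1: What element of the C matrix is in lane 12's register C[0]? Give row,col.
L=12→G=12>>2=3, T=12&3=0
[0]→row 3+0=3  col 0·2+0=0

3,0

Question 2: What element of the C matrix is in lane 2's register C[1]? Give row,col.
lane 2=>2/4=0, 2 mod 4=2
i=1  r:0+0=>0  c:2·2+1=>5

0,5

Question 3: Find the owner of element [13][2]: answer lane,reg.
21,2

r:13=>grp=5,rB=1  c:2=>tig=1,lo=0
L=5*4+1=21  i=1*2+0=2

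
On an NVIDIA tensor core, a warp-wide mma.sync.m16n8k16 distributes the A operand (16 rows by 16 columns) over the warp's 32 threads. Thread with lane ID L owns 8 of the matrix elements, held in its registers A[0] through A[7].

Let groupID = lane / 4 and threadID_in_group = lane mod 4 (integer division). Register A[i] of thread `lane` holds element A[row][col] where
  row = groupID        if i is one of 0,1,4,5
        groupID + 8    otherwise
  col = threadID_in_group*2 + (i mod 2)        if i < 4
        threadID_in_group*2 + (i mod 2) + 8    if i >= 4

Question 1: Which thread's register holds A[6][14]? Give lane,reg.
r:6=>grp=6,rB=0  c:14=>cB=1,tig=3,lo=0
L=6*4+3=27  i=1*4+0*2+0=4

27,4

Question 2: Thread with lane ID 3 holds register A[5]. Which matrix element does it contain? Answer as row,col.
lane 3: g=0 (3/4), t=3 (3%4)
i=5: r=0+0=0, c=3*2+1+8=15

0,15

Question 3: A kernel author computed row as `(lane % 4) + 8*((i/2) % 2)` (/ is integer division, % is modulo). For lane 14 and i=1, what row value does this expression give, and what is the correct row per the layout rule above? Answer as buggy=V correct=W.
`(lane % 4) + 8*((i/2) % 2)`[14,1]->2
lane 14: g=3 (14/4), t=2 (14%4)
i=1: r=3+0=3, c=2*2+1+0=5
row: 2 vs 3

buggy=2 correct=3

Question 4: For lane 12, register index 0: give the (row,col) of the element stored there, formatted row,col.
lane 12: gr=3 (12/4), th=0 (12%4)
i=0: r=3+0=3, c=0*2+0+0=0

3,0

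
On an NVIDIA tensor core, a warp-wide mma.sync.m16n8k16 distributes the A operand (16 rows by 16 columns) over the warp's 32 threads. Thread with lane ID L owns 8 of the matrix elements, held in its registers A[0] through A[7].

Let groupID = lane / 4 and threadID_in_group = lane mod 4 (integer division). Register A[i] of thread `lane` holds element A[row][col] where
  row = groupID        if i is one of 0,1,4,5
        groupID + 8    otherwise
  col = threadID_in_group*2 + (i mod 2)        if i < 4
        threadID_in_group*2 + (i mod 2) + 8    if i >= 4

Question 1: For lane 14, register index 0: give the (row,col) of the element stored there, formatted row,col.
3,4

lane 14→14/4=3, 14 mod 4=2
i=0  r:3+0→3  c:2·2+0+0→4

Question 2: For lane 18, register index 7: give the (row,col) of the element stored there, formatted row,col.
12,13

lane 18->18/4=4, 18 mod 4=2
i=7  r:4+8->12  c:2·2+1+8->13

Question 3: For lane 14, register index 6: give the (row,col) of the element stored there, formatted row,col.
14: gid=3,tid=2
[6] (3+8,2*2+0+8) = (11,12)

11,12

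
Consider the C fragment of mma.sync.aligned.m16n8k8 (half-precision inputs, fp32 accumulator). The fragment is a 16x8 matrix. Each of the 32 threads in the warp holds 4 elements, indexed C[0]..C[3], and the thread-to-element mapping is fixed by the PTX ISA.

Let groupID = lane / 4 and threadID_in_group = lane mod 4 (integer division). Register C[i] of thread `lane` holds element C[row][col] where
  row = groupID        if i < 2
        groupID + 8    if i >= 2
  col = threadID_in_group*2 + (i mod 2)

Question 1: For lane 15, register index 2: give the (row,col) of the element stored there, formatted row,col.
11,6

15: g=3,t=3
[2] (3+8,3*2+0) = (11,6)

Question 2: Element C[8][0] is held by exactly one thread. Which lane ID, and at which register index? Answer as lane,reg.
0,2

r:8=>grp=0,rB=1  c:0=>tig=0,lo=0
L=0*4+0=0  i=1*2+0=2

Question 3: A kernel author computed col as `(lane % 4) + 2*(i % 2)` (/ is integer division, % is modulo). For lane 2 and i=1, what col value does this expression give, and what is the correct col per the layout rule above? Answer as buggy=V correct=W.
`(lane % 4) + 2*(i % 2)`[2,1]⇒4
2: gr=0,th=2
[1] (0+0,2*2+1) = (0,5)
col: 4 vs 5

buggy=4 correct=5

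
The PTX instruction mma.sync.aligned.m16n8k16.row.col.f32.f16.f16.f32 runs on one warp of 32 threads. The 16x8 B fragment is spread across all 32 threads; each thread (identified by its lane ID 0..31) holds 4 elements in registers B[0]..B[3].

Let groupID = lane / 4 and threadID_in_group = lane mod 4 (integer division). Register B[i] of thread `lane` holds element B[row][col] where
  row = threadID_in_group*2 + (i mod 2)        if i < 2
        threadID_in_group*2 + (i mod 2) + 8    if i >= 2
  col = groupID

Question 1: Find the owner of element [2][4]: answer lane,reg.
c=4→G=4  r=2→rhi=0,T=1,p=0
L=4*4+1=17  i=0*2+0=0

17,0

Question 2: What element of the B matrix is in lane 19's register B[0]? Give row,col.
lane 19⇒19/4=4, 19 mod 4=3
i=0  r:2·3+0+0⇒6  c:4

6,4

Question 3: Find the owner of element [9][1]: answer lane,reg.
c:1=>grp=1  r:9=>rB=1,tig=0,lo=1
L=1*4+0=4  i=1*2+1=3

4,3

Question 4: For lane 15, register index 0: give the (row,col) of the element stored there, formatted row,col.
6,3

L=15→G=15>>2=3, T=15&3=3
[0]→row 3·2+0+0=6  col G=3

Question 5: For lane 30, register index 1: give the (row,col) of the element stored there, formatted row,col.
30: G=7,T=2
[1] (2*2+1+0,7) = (5,7)

5,7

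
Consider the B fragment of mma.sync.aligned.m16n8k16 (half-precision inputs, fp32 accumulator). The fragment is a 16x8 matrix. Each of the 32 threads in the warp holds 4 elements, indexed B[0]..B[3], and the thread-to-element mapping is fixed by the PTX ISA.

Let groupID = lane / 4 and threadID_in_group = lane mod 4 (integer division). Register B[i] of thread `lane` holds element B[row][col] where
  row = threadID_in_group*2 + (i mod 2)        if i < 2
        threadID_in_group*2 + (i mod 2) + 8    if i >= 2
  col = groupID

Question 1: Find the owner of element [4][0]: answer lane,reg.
2,0

c: 0->gid=0  r: 4->r8=0,tid=2,i&1=0
L=0*4+2=2  i=0*2+0=0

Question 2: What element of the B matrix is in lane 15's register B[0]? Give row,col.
6,3

15: G=3,T=3
[0] (3*2+0+0,3) = (6,3)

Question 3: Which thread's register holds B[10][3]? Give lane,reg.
c=3→G=3  r=10→rhi=1,T=1,p=0
L=3*4+1=13  i=1*2+0=2

13,2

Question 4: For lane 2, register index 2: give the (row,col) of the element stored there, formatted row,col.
12,0

2: G=0,T=2
[2] (2*2+0+8,0) = (12,0)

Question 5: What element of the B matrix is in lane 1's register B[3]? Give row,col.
11,0

lane 1: G=0 (1/4), T=1 (1%4)
i=3: r=1*2+1+8=11, c=G=0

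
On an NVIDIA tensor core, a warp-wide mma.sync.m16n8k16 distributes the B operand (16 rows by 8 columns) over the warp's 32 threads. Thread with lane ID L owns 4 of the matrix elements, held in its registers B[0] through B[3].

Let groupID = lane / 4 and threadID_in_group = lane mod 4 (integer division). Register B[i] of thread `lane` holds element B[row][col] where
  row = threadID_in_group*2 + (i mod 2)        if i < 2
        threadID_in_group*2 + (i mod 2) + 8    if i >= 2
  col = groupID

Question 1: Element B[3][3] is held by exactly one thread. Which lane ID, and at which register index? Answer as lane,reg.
c=3->g=3  r=3->rb=0,t=1,b0=1
L=3*4+1=13  i=0*2+1=1

13,1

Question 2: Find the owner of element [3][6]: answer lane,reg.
c=6⇒gr=6  r=3⇒Rb=0,th=1,odd=1
L=6*4+1=25  i=0*2+1=1

25,1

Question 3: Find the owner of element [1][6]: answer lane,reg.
c:6=>grp=6  r:1=>rB=0,tig=0,lo=1
L=6*4+0=24  i=0*2+1=1

24,1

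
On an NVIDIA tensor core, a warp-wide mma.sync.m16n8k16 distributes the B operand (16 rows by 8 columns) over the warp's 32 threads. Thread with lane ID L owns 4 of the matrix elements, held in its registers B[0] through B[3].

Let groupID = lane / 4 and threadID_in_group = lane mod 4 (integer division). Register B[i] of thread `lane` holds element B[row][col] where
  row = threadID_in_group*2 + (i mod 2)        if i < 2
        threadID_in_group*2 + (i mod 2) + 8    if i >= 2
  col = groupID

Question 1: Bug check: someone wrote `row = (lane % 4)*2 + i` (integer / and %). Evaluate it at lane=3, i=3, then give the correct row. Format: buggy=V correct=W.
buggy=9 correct=15

`(lane % 4)*2 + i`[3,3]=>9
lane 3: grp=0 (3/4), tig=3 (3%4)
i=3: r=3*2+1+8=15, c=grp=0
row: 9 vs 15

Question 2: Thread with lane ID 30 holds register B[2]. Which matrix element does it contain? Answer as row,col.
12,7

lane 30: G=7 (30/4), T=2 (30%4)
i=2: r=2*2+0+8=12, c=G=7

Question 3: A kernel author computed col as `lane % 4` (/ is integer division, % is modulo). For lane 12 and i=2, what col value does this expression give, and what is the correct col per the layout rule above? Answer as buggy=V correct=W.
`lane % 4`[12,2]->0
12: gid=3,tid=0
[2] (0*2+0+8,3) = (8,3)
col: 0 vs 3

buggy=0 correct=3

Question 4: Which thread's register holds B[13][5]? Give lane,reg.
22,3

c=5→G=5  r=13→rhi=1,T=2,p=1
L=5*4+2=22  i=1*2+1=3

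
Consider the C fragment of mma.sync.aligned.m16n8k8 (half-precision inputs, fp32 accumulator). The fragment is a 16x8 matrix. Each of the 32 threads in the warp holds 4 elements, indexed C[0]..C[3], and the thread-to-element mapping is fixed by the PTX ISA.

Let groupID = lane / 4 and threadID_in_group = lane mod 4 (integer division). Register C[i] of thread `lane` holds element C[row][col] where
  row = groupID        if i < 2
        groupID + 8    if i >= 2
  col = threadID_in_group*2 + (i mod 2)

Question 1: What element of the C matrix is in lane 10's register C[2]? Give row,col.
10,4

10: gr=2,th=2
[2] (2+8,2*2+0) = (10,4)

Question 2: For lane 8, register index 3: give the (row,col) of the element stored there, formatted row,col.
L=8=>grp=8>>2=2, tig=8&3=0
[3]=>row 2+8=10  col 0·2+1=1

10,1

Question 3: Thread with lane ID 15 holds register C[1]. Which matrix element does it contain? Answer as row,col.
lane 15⇒15/4=3, 15 mod 4=3
i=1  r:3+0⇒3  c:2·3+1⇒7

3,7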